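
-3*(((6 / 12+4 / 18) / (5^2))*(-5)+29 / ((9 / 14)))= -1349 / 10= -134.90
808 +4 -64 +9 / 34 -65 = 23231 / 34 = 683.26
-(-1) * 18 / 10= 9 / 5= 1.80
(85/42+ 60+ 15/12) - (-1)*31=7919/84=94.27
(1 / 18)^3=1 / 5832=0.00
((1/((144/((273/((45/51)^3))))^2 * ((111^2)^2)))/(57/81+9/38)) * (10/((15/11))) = 41775590657801/106793976237885000000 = 0.00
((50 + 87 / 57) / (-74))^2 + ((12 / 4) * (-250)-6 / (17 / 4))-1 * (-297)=-15254764603 / 33606212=-453.93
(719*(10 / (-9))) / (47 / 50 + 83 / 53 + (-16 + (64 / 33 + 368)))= -209588500 / 93513459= -2.24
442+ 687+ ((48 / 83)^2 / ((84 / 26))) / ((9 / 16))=163357925 / 144669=1129.18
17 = 17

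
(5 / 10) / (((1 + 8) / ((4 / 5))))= 2 / 45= 0.04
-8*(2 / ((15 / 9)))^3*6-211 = -293.94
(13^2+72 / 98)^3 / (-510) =-575307591013 / 60000990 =-9588.30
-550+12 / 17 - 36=-9950 / 17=-585.29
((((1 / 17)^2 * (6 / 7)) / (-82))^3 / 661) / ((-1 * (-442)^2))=27 / 73686039856177285692428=0.00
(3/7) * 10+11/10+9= 1007/70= 14.39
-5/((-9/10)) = 50/9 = 5.56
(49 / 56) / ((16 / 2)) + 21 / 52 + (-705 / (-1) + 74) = 779.51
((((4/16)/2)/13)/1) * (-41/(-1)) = 0.39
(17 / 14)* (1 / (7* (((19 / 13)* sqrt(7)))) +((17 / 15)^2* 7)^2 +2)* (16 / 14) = 884* sqrt(7) / 45619 +285176972 / 2480625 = 115.01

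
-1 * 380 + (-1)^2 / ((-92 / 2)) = -17481 / 46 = -380.02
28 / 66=14 / 33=0.42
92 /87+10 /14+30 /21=1949 /609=3.20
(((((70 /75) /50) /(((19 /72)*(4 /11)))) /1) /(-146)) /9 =-77 /520125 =-0.00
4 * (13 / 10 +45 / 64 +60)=19841 / 80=248.01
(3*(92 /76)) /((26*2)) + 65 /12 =8131 /1482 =5.49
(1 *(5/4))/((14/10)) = 0.89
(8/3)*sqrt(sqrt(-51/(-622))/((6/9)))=4*34^(1/4)*933^(3/4)/933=1.75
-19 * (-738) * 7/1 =98154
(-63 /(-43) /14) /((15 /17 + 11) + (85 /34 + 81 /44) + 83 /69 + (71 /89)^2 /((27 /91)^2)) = 447043195962 /105321561205283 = 0.00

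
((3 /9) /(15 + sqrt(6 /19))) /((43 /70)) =6650 /183567-70 *sqrt(114) /550701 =0.03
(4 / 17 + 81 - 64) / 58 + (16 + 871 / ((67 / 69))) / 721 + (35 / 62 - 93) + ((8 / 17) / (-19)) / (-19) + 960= 3457287207181 / 3977874523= 869.13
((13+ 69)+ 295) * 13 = 4901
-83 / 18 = -4.61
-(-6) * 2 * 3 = 36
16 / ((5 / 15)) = 48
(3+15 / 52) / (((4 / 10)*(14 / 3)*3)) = 855 / 1456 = 0.59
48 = 48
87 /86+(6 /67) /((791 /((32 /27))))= 41502155 /41019678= 1.01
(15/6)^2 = 25/4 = 6.25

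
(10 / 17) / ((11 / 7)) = 70 / 187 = 0.37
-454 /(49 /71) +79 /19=-608575 /931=-653.68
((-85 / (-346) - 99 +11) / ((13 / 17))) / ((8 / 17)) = -8774907 / 35984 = -243.86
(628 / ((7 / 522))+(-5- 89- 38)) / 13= 326892 / 91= 3592.22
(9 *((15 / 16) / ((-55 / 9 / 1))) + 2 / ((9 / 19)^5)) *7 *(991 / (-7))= -849522799531 / 10392624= -81742.86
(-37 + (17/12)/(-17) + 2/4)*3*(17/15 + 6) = -782.88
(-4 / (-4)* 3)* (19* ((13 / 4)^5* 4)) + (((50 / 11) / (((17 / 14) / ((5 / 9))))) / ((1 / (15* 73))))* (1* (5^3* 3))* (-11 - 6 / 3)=-527482387913 / 47872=-11018599.35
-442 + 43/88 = -38853/88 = -441.51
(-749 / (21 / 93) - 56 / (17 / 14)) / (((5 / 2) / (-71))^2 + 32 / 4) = -1152836372 / 2742729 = -420.32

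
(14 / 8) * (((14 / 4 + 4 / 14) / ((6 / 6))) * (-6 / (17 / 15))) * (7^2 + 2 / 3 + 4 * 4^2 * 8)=-1339575 / 68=-19699.63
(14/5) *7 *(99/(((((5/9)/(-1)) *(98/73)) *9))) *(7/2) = -50589/50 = -1011.78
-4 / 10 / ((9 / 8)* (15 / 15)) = -16 / 45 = -0.36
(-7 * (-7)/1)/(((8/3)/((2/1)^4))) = 294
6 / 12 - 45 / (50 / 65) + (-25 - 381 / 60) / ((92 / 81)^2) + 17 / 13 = -178238071 / 2200640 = -80.99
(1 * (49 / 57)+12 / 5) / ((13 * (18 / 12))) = 1858 / 11115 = 0.17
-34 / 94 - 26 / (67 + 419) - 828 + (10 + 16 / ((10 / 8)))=-46004656 / 57105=-805.62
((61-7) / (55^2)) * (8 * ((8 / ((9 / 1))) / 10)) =192 / 15125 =0.01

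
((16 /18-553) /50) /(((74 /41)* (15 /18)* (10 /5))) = -3.67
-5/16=-0.31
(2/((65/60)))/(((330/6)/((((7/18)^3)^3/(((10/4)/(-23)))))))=-928132961/14773634647200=-0.00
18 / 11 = 1.64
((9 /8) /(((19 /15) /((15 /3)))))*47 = 31725 /152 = 208.72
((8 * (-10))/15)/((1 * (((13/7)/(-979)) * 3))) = 937.16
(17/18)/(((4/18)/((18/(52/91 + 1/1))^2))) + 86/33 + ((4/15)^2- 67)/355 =5412770986/9664875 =560.05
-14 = -14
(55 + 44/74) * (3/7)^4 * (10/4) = 833085/177674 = 4.69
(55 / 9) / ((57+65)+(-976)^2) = 55 / 8574282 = 0.00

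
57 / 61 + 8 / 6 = 415 / 183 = 2.27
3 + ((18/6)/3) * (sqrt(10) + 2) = sqrt(10) + 5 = 8.16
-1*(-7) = 7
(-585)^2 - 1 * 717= 341508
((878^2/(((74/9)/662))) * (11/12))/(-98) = -2105091483/3626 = -580554.74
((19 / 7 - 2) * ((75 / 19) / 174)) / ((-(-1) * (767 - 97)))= 25 / 1033676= 0.00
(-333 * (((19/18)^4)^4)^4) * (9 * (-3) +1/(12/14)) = 39697566346396197252012946476092759523054479726206895143103227205238553648714986648935/144993678324893974255161928777967313080431476584610935554408911923854089318825984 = 273788.26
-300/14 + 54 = 228/7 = 32.57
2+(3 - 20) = -15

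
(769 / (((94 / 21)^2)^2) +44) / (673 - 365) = 3584851313 / 24047067968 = 0.15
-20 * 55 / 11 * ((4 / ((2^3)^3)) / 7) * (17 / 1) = -425 / 224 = -1.90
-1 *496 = -496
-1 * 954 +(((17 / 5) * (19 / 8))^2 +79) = -1295671 / 1600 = -809.79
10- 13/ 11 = 97/ 11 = 8.82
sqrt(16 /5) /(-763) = -0.00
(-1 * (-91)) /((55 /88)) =728 /5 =145.60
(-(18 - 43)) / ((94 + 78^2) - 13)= 5 / 1233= 0.00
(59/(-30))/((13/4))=-118/195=-0.61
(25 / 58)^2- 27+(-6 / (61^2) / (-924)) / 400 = -26.81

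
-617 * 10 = -6170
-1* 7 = -7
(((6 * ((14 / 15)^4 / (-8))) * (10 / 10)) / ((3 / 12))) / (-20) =9604 / 84375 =0.11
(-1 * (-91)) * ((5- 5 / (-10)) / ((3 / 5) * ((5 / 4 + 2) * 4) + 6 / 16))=61.22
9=9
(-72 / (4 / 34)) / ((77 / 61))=-37332 / 77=-484.83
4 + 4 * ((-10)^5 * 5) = -1999996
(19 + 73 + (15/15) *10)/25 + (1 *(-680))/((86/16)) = -131614/1075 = -122.43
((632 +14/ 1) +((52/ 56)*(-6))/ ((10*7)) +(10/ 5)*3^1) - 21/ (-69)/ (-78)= 143268431/ 219765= 651.92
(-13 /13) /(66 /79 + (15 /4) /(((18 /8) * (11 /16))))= -2607 /8498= -0.31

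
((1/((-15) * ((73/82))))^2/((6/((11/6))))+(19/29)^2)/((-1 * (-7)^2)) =-3911183156/444695591025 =-0.01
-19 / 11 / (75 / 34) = -646 / 825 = -0.78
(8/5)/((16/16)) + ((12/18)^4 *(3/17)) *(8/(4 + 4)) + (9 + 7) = 17.63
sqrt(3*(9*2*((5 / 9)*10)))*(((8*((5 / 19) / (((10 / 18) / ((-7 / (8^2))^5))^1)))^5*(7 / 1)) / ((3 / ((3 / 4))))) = -2771606632288811219971339005*sqrt(3) / 215698644083345614961458790934321622174205476864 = -0.00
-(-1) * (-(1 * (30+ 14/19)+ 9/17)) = -31.27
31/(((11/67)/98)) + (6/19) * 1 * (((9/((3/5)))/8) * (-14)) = 7731283/418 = 18495.89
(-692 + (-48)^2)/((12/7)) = 2821/3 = 940.33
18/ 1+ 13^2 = 187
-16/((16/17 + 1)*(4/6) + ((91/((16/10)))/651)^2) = -150561792/12249617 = -12.29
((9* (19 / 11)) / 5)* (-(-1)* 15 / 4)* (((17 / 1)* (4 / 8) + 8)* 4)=1539 / 2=769.50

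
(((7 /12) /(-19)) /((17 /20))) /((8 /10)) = -175 /3876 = -0.05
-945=-945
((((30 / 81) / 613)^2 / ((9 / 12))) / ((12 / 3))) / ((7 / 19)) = 1900 / 5752647621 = 0.00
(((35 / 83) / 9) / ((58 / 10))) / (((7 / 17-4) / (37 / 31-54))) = 4870075 / 40964733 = 0.12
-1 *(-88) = 88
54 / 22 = 27 / 11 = 2.45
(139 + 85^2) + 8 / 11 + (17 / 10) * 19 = 7397.03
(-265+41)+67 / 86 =-19197 / 86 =-223.22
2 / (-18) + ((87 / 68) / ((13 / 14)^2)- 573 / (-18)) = 1717217 / 51714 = 33.21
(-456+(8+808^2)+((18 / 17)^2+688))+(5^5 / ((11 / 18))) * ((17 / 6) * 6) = 2352577430 / 3179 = 740036.94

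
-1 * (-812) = 812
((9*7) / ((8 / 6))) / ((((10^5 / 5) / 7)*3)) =441 / 80000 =0.01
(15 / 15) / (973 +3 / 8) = 8 / 7787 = 0.00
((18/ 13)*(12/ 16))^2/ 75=243/ 16900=0.01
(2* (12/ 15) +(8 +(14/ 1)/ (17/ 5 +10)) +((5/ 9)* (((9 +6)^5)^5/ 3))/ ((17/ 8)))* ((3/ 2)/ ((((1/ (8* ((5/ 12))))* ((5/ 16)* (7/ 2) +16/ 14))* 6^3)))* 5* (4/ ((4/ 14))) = 245628401509158611297607421993819120/ 15407253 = 15942387751350523762906170000.00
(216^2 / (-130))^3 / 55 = -12694994583552 / 15104375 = -840484.60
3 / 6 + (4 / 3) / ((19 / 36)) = 115 / 38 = 3.03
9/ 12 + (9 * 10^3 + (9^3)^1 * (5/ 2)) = 43293/ 4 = 10823.25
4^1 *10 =40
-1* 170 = -170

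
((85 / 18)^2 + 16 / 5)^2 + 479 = 2963521081 / 2624400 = 1129.22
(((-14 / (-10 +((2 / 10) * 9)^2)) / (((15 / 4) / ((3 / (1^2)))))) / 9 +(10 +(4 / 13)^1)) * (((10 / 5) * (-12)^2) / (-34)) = -255328 / 2873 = -88.87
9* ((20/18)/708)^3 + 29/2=52103009393/3593310984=14.50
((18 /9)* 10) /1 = 20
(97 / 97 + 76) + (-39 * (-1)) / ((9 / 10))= 361 / 3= 120.33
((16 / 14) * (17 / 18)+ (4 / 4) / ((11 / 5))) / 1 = 1063 / 693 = 1.53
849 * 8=6792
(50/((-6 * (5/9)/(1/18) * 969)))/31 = -5/180234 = -0.00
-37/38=-0.97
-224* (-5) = 1120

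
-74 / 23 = -3.22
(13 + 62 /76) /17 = 525 /646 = 0.81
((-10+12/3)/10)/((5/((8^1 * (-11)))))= 264/25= 10.56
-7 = -7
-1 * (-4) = 4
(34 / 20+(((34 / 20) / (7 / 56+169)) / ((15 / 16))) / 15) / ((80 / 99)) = 5177401 / 2460000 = 2.10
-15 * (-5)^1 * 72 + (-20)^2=5800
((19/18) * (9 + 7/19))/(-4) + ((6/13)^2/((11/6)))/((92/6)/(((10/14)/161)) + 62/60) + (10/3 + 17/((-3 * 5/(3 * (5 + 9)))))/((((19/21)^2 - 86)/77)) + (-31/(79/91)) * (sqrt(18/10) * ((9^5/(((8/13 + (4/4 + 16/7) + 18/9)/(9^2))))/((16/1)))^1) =889899324529417/23703592383900 - 1227840754959 * sqrt(5)/1131280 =-2426890.71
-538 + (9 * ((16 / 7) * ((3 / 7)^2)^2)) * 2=-9018838 / 16807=-536.61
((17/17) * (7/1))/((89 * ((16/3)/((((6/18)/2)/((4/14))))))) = 49/5696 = 0.01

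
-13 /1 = -13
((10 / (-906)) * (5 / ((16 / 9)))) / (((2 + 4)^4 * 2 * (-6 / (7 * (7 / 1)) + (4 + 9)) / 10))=-6125 / 658582272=-0.00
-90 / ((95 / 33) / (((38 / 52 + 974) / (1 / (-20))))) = 609463.24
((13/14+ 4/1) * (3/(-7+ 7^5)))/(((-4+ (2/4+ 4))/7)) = 69/5600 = 0.01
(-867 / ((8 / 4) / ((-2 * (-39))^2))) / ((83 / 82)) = -216267948 / 83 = -2605637.93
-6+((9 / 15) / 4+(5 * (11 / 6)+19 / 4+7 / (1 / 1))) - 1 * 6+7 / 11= 1601 / 165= 9.70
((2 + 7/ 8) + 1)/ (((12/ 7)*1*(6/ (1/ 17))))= 217/ 9792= 0.02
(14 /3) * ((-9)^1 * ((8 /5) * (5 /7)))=-48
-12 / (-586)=6 / 293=0.02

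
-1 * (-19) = 19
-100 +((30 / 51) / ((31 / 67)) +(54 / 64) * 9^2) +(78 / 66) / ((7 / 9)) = -28.87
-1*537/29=-537/29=-18.52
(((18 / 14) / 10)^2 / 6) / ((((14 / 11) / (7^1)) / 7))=297 / 2800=0.11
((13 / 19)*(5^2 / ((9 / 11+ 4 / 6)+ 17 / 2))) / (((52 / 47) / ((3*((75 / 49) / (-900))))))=-38775 / 4908232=-0.01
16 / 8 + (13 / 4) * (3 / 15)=53 / 20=2.65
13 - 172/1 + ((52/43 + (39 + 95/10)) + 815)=60691/86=705.71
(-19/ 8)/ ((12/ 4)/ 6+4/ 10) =-2.64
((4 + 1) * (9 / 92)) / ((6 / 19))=285 / 184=1.55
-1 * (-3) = 3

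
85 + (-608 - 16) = -539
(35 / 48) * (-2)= -35 / 24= -1.46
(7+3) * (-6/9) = -6.67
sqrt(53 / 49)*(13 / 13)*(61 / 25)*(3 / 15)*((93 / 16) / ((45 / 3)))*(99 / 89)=187209*sqrt(53) / 6230000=0.22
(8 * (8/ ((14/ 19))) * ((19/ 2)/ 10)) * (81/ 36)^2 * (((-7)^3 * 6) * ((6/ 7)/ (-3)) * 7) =8596854/ 5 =1719370.80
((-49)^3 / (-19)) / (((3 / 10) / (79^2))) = 7342474090 / 57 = 128815334.91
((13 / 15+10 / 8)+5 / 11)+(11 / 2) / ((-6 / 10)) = -6.60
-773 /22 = -35.14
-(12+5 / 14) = -173 / 14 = -12.36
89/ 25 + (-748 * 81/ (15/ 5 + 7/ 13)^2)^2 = 163819929522074/ 6996025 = 23416144.10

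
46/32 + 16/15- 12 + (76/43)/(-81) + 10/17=-42297583/4736880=-8.93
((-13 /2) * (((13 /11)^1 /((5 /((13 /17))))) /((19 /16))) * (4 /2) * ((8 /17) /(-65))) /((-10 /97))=-1049152 /7550125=-0.14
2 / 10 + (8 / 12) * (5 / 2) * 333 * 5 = 13876 / 5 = 2775.20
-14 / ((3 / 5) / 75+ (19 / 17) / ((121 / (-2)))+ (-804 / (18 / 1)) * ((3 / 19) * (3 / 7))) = 478766750 / 103722419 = 4.62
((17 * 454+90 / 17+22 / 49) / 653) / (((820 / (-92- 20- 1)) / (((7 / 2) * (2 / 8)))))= -363514107 / 254878960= -1.43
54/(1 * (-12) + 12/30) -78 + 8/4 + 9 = -2078/29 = -71.66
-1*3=-3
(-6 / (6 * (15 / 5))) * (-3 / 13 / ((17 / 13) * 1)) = 1 / 17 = 0.06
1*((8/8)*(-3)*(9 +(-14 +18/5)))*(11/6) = 77/10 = 7.70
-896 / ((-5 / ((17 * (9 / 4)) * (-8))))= -274176 / 5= -54835.20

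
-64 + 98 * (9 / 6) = 83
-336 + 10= -326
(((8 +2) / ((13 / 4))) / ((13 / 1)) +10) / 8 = 1.28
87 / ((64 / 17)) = 1479 / 64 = 23.11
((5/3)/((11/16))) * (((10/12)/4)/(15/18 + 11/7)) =0.21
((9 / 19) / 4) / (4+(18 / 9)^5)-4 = -1215 / 304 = -4.00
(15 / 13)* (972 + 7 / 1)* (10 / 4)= 73425 / 26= 2824.04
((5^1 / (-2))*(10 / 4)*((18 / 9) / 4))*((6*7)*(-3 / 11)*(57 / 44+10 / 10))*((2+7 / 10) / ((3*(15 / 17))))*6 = 502.86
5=5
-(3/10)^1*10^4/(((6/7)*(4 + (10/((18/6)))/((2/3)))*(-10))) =350/9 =38.89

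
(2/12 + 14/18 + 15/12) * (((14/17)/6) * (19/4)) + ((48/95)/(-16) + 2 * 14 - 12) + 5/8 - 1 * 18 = 16823/697680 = 0.02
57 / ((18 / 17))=53.83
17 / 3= 5.67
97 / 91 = 1.07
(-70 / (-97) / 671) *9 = 630 / 65087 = 0.01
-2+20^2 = 398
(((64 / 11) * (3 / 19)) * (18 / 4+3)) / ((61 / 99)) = 12960 / 1159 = 11.18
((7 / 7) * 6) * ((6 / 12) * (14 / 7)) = 6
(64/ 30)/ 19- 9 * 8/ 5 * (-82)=67312/ 57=1180.91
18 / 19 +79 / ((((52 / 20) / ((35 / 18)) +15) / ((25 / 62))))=9757519 / 3367902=2.90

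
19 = 19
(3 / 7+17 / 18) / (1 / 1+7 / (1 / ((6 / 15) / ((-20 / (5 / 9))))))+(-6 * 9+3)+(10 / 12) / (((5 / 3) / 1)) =-56951 / 1162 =-49.01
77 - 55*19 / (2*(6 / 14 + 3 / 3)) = -1155 / 4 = -288.75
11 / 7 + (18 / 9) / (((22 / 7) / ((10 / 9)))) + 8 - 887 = -607568 / 693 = -876.72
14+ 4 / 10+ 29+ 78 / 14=1714 / 35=48.97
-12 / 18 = -2 / 3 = -0.67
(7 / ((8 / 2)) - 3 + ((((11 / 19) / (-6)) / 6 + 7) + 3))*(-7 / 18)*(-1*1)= 20909 / 6156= 3.40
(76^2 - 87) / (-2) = -5689 / 2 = -2844.50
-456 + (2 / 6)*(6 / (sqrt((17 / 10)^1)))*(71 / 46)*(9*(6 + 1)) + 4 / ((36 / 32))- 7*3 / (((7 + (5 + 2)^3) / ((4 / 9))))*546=-317.85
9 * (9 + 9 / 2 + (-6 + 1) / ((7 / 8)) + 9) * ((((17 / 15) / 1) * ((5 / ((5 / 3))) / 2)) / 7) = 7191 / 196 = 36.69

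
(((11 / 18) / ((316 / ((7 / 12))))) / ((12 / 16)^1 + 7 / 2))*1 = 77 / 290088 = 0.00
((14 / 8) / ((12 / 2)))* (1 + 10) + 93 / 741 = 19763 / 5928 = 3.33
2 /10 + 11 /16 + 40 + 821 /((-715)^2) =334456531 /8179600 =40.89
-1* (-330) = 330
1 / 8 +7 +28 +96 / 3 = 537 / 8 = 67.12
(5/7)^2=25/49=0.51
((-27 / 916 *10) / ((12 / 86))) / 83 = -1935 / 76028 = -0.03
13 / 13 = 1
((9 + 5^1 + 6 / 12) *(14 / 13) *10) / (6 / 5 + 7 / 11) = 111650 / 1313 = 85.03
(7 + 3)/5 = 2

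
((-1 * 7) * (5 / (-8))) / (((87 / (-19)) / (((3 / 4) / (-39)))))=665 / 36192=0.02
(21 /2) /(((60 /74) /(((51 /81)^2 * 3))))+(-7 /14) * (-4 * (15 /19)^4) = 10246732171 /633360060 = 16.18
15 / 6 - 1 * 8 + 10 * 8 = 149 / 2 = 74.50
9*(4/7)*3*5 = 540/7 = 77.14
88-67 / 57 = 4949 / 57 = 86.82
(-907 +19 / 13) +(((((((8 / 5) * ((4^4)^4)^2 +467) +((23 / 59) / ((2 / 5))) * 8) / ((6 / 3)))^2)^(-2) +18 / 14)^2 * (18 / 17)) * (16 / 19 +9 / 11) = -67474450528291704155732203377123992214839501411033180667229520154336258796921626407007200301068524757246724981595403233004167782794857859234641524781445877806039214395978153282469986286 / 74752962533558165213334259406140689840249146774405204172952765342457533585674739412525254971552893984955665079860280047618486525876813664860168338060048489988532021633021240760782301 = -902.63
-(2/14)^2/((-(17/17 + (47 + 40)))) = 0.00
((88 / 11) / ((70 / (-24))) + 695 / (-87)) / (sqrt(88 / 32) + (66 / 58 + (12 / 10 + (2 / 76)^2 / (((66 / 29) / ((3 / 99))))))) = -36523506983486015064 / 3953741696646464863 + 7811043695304680160 * sqrt(11) / 3953741696646464863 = -2.69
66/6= 11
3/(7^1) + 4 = 31/7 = 4.43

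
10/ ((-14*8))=-5/ 56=-0.09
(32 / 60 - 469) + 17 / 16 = -112177 / 240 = -467.40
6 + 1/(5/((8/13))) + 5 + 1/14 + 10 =19287/910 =21.19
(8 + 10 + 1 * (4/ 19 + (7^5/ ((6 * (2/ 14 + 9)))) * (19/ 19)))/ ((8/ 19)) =2368195/ 3072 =770.90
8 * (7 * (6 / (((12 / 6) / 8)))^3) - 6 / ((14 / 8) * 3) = 5419000 / 7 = 774142.86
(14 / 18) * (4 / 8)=7 / 18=0.39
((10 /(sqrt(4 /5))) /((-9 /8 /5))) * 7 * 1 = -1400 * sqrt(5) /9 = -347.83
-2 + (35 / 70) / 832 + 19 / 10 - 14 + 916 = 7503813 / 8320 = 901.90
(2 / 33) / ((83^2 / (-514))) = -1028 / 227337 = -0.00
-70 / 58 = -35 / 29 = -1.21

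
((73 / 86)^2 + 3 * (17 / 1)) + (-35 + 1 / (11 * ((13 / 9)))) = 17750659 / 1057628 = 16.78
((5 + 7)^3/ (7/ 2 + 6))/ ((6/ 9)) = 5184/ 19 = 272.84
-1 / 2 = -0.50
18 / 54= 1 / 3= 0.33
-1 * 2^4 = -16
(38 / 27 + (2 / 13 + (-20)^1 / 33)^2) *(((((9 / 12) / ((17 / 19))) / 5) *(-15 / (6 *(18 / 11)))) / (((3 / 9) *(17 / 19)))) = -160639585 / 116046216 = -1.38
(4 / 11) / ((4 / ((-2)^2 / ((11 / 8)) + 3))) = 0.54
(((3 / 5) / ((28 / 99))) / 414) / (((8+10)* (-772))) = -11 / 29830080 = -0.00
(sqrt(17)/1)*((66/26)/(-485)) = -33*sqrt(17)/6305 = -0.02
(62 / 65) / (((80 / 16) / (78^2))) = 29016 / 25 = 1160.64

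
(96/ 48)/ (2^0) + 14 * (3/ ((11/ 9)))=400/ 11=36.36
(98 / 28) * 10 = 35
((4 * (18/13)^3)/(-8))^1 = -2916/2197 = -1.33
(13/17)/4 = 13/68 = 0.19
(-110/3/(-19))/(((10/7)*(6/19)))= 77/18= 4.28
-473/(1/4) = -1892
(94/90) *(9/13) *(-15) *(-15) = 162.69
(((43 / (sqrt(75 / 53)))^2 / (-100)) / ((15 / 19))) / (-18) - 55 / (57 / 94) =-3454373083 / 38475000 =-89.78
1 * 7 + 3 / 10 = 73 / 10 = 7.30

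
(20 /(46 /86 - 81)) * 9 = -387 /173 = -2.24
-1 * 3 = -3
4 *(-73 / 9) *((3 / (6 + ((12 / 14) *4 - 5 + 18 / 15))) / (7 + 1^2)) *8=-10220 / 591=-17.29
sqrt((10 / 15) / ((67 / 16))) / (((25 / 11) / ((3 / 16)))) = 11 * sqrt(402) / 6700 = 0.03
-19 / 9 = -2.11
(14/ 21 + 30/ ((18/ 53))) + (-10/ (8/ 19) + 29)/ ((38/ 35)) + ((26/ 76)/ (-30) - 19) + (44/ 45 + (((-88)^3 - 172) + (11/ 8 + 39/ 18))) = -466190225/ 684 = -681564.66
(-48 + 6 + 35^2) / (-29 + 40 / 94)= -55601 / 1343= -41.40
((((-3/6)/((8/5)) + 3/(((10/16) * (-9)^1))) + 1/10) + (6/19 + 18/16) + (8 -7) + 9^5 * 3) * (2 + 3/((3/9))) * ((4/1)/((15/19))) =8885778539/900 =9873087.27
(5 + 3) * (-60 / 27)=-160 / 9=-17.78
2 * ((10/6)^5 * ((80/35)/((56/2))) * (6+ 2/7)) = 1100000/83349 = 13.20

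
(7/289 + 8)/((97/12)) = 27828/28033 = 0.99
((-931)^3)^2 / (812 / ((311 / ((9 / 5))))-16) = -1012577981097582420955 / 17572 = -57624515200181107.50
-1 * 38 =-38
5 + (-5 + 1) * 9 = -31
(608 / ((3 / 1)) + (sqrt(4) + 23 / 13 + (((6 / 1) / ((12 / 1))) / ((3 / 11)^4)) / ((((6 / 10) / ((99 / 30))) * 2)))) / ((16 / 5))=19163395 / 134784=142.18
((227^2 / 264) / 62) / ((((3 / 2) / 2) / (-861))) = -14788823 / 4092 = -3614.08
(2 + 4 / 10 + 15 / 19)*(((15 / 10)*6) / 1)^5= 17891847 / 95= 188335.23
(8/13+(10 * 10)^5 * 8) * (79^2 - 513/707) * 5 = 22941744800176474960/9191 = 2496109759566584.15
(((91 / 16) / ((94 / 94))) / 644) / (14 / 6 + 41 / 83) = 3237 / 1036288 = 0.00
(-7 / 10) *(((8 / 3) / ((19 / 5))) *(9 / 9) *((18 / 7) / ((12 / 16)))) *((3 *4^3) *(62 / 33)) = -126976 / 209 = -607.54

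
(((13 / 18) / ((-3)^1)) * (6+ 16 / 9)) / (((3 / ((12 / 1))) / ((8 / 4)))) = -3640 / 243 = -14.98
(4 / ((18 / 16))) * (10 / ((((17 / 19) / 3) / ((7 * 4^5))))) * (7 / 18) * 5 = 762675200 / 459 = 1661601.74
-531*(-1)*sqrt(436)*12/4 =3186*sqrt(109) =33262.82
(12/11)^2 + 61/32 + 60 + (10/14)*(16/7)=12280901/189728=64.73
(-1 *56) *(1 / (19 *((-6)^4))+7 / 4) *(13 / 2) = -3921463 / 6156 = -637.01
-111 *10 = -1110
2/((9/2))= 4/9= 0.44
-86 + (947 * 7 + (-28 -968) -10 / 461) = 5546.98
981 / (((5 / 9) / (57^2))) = 28685421 / 5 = 5737084.20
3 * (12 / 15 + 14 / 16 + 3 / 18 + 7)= 1061 / 40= 26.52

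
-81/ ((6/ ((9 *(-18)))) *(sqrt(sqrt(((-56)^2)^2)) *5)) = 2187/ 280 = 7.81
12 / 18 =2 / 3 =0.67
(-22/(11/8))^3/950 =-2048/475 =-4.31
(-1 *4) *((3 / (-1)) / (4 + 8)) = 1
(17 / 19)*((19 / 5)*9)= 153 / 5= 30.60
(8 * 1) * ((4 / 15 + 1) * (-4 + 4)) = 0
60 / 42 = 1.43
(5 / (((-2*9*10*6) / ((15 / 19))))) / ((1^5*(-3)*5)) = 1 / 4104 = 0.00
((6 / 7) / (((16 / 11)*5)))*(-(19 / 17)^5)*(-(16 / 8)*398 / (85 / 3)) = 48781626399 / 8448149150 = 5.77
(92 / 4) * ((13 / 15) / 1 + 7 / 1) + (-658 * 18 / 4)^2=8767701.93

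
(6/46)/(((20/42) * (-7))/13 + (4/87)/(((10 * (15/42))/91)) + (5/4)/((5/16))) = 84825/3196402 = 0.03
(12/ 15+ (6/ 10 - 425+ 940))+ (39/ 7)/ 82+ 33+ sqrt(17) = sqrt(17)+ 1576973/ 2870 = 553.59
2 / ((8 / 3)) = 3 / 4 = 0.75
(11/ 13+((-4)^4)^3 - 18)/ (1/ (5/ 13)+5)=1090517925/ 494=2207526.16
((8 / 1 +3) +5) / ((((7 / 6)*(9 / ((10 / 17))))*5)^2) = 256 / 127449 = 0.00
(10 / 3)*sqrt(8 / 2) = 6.67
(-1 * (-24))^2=576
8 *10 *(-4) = -320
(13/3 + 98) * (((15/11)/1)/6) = 1535/66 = 23.26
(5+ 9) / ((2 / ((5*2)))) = 70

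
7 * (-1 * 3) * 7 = -147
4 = 4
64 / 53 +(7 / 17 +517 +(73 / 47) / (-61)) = 1339614519 / 2583167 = 518.59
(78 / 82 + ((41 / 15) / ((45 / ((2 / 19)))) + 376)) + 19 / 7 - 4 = 1382763734 / 3680775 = 375.67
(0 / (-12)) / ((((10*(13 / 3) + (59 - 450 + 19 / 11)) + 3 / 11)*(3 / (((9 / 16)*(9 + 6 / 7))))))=0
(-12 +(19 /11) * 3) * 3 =-225 /11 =-20.45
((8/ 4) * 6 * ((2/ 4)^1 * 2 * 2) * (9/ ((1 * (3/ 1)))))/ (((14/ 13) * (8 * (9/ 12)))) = 78/ 7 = 11.14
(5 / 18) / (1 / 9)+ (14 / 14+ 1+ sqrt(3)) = sqrt(3)+ 9 / 2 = 6.23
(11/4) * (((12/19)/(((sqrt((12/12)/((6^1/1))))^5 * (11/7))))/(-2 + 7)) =756 * sqrt(6)/95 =19.49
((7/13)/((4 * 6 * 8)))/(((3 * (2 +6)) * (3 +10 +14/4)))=7/988416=0.00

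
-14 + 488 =474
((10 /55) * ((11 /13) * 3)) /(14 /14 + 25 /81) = 243 /689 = 0.35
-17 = -17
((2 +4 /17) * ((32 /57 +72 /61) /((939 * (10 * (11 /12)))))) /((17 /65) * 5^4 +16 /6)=314912 /115662816445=0.00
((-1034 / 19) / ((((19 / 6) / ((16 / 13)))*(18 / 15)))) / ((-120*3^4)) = 2068 / 1140399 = 0.00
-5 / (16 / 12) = -15 / 4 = -3.75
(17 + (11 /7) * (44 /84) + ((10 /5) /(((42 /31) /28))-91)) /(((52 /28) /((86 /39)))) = -402566 /10647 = -37.81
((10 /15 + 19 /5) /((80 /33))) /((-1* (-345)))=737 /138000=0.01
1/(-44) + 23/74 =469/1628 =0.29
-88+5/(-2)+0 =-90.50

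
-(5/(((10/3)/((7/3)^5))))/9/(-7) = 2401/1458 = 1.65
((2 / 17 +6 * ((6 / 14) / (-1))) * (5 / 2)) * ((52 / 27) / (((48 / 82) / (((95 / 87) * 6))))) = -36963550 / 279531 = -132.23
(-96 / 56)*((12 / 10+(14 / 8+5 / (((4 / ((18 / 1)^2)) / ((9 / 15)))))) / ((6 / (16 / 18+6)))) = -152489 / 315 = -484.09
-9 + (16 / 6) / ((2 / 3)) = -5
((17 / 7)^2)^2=83521 / 2401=34.79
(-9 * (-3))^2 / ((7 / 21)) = 2187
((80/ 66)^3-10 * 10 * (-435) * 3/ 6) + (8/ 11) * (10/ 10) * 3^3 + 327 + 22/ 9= 794238667/ 35937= 22100.86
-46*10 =-460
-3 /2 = -1.50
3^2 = 9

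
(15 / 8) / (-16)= -15 / 128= -0.12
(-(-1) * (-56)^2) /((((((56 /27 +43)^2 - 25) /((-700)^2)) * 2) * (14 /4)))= 10001880000 /91429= 109395.05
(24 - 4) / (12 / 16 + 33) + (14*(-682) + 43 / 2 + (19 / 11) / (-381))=-718615745 / 75438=-9525.91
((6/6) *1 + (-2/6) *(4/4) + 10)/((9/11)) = 352/27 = 13.04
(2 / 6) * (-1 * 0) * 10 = 0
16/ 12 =4/ 3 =1.33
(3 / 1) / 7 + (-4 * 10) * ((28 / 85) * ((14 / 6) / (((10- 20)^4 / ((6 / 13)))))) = 413003 / 966875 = 0.43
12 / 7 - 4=-2.29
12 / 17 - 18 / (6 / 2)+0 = -5.29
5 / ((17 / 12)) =60 / 17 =3.53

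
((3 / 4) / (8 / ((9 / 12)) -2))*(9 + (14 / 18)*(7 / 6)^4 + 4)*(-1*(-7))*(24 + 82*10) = 248784403 / 33696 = 7383.20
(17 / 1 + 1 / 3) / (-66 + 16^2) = 26 / 285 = 0.09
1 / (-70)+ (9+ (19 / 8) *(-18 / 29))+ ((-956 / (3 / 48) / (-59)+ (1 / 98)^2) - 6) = 5356276676 / 20540555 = 260.77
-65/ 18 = -3.61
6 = 6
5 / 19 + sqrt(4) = 43 / 19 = 2.26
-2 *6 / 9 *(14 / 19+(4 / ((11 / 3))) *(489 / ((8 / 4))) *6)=-1338520 / 627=-2134.80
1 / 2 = 0.50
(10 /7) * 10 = 100 /7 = 14.29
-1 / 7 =-0.14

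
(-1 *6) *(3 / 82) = -9 / 41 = -0.22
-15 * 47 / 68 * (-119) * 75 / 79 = 370125 / 316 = 1171.28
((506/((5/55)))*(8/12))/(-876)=-2783/657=-4.24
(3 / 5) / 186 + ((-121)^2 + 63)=14704.00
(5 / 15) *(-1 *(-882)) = 294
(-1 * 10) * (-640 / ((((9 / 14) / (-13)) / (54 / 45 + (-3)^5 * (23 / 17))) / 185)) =399988825600 / 51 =7842918149.02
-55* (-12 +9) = 165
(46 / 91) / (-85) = -46 / 7735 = -0.01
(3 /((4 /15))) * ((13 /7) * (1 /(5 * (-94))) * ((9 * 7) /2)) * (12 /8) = -2.10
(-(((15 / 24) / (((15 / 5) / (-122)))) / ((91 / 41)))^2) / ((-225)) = 0.58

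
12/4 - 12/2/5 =9/5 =1.80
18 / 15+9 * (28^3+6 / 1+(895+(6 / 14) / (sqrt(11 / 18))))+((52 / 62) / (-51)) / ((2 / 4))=81 * sqrt(22) / 77+1625885911 / 7905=205683.10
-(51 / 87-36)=1027 / 29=35.41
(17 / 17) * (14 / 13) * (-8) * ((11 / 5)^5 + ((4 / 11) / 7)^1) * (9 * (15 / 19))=-412507728 / 130625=-3157.95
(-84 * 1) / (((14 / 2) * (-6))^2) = -1 / 21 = -0.05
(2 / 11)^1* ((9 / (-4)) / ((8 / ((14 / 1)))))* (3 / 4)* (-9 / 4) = 1.21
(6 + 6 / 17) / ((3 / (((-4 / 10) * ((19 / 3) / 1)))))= -456 / 85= -5.36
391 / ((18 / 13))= 5083 / 18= 282.39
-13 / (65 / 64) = -64 / 5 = -12.80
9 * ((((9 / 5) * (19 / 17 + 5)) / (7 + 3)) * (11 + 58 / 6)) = 87048 / 425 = 204.82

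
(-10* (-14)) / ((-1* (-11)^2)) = -140 / 121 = -1.16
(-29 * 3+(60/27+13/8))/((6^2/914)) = -2736059/1296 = -2111.16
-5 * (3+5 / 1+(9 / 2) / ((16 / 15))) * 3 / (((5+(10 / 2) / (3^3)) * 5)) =-31671 / 4480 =-7.07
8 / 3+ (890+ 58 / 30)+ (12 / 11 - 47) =46678 / 55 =848.69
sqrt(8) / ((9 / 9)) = 2* sqrt(2) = 2.83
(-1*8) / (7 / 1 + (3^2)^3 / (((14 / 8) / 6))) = -56 / 17545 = -0.00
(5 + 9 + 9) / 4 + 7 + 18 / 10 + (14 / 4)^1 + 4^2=681 / 20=34.05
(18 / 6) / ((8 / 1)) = 3 / 8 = 0.38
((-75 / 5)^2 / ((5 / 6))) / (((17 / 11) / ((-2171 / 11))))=-586170 / 17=-34480.59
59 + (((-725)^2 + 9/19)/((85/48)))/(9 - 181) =-115745353/69445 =-1666.72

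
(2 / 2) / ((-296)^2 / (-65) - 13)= -65 / 88461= -0.00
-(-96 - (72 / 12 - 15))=87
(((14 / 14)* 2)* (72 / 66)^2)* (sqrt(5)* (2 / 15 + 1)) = 1632* sqrt(5) / 605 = 6.03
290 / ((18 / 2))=290 / 9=32.22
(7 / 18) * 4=14 / 9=1.56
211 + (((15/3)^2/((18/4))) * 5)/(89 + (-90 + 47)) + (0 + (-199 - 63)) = -10432/207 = -50.40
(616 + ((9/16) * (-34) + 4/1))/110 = 437/80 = 5.46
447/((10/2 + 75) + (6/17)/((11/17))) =4917/886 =5.55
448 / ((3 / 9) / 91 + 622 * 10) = 122304 / 1698061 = 0.07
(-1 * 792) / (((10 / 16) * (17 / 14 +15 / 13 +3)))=-1153152 / 4885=-236.06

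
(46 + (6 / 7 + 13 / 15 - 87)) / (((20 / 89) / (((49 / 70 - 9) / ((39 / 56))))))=30463988 / 14625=2083.01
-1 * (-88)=88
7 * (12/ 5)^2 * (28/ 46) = 14112/ 575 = 24.54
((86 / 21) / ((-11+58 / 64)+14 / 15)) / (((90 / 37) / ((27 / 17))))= -152736 / 523243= -0.29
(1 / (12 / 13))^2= 169 / 144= 1.17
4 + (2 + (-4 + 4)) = 6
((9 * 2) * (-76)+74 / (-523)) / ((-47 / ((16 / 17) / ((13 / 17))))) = 11448608 / 319553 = 35.83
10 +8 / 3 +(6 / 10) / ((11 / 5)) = 427 / 33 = 12.94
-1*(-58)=58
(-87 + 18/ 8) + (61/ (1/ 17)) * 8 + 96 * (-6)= 30541/ 4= 7635.25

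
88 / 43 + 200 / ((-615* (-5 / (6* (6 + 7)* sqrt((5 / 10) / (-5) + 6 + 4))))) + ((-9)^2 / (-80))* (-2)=7003 / 1720 + 312* sqrt(110) / 205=20.03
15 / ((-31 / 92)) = -44.52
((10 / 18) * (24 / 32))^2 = 25 / 144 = 0.17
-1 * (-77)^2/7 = -847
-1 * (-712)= 712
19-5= 14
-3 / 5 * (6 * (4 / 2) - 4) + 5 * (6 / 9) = -22 / 15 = -1.47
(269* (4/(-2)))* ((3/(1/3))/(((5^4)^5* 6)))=-807/95367431640625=-0.00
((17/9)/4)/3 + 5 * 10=5417/108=50.16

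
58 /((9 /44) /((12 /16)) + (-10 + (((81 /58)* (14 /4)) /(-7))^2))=-8584928 /1367621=-6.28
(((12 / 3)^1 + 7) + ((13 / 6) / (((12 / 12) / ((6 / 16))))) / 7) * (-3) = -3735 / 112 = -33.35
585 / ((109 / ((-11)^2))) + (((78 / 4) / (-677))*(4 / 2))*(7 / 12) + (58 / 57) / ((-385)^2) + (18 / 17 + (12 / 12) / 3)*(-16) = 8862022880920439 / 14131853913100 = 627.10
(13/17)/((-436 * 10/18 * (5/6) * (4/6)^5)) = -85293/2964800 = -0.03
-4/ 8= -1/ 2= -0.50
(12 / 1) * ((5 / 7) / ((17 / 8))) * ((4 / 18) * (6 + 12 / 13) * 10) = 96000 / 1547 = 62.06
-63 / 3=-21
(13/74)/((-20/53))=-689/1480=-0.47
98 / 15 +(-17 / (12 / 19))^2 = 526349 / 720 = 731.04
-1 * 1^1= -1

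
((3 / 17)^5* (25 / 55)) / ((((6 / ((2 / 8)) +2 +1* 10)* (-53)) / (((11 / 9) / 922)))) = -15 / 277530928648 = -0.00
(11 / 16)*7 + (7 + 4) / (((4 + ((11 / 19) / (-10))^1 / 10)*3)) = 2087459 / 364272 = 5.73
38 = 38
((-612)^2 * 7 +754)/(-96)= -1311281/48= -27318.35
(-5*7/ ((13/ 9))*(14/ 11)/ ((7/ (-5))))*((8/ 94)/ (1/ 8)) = 100800/ 6721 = 15.00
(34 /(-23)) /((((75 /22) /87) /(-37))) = 802604 /575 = 1395.83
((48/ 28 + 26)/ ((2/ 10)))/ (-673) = -970/ 4711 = -0.21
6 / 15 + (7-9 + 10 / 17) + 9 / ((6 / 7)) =1613 / 170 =9.49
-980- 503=-1483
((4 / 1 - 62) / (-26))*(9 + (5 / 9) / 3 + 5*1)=11107 / 351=31.64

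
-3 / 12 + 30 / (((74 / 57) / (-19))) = -65017 / 148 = -439.30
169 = 169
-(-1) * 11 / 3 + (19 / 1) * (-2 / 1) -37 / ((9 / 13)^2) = -9034 / 81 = -111.53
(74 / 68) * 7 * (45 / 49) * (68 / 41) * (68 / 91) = 226440 / 26117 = 8.67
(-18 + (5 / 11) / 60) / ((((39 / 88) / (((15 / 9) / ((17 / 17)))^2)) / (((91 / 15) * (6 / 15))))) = -66500 / 243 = -273.66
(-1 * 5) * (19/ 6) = -95/ 6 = -15.83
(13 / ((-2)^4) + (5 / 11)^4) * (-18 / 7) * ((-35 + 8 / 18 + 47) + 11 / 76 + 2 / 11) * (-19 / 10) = 2749971091 / 51536320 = 53.36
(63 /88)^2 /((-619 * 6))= -1323 /9587072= -0.00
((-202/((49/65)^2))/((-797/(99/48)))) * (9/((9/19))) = 267556575/15308776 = 17.48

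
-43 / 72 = -0.60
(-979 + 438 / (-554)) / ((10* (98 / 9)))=-1221309 / 135730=-9.00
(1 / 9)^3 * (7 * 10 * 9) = 70 / 81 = 0.86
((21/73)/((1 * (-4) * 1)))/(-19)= 21/5548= 0.00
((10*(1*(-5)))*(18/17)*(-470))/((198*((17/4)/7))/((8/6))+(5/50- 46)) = 13160000/23409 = 562.18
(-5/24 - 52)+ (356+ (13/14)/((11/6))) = 562343/1848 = 304.30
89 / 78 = 1.14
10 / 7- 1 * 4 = -18 / 7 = -2.57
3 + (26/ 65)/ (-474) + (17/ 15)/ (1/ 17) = 1759/ 79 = 22.27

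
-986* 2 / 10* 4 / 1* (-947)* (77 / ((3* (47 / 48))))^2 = 5669024069632 / 11045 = 513266099.56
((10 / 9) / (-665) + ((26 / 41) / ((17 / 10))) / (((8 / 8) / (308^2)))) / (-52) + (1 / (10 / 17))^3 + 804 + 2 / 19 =1393732664021 / 10846017000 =128.50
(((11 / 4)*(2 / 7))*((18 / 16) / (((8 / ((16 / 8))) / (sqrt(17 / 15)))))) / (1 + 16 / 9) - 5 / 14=-5 / 14 + 297*sqrt(255) / 56000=-0.27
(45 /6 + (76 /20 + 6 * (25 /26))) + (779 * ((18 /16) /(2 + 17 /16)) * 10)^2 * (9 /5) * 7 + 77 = 4600829920147 /44590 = 103180756.23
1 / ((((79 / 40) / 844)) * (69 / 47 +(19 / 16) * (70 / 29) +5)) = 368119040 / 8040857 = 45.78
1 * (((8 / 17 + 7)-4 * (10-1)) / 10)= -97 / 34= -2.85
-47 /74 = -0.64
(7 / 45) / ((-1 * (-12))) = 7 / 540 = 0.01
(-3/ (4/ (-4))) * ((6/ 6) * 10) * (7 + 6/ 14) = 1560/ 7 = 222.86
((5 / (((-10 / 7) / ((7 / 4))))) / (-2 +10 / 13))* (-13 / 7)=-1183 / 128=-9.24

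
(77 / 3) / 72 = 77 / 216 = 0.36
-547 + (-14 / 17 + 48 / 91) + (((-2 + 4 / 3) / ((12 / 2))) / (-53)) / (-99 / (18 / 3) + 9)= -6057905479 / 11068785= -547.30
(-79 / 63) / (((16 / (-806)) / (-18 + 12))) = -31837 / 84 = -379.01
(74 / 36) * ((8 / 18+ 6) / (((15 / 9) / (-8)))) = -8584 / 135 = -63.59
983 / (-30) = -983 / 30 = -32.77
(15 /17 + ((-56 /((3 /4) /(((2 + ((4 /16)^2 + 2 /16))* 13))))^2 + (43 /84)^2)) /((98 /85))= 2704045302365 /691488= 3910473.21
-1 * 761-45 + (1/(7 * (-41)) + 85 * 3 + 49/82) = -315933/574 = -550.41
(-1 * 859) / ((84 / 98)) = -6013 / 6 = -1002.17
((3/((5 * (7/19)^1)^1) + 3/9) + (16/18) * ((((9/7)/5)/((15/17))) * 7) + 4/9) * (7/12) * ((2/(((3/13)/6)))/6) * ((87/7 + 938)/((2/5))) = 287402947/5670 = 50688.35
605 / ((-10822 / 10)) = -3025 / 5411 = -0.56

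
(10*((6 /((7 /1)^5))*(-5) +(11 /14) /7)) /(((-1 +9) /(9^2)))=1503765 /134456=11.18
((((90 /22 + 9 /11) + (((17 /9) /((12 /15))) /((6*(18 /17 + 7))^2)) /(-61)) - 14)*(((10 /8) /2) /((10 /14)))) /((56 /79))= -11722057652585 /1044596653056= -11.22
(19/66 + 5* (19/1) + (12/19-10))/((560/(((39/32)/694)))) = 1400659/5198448640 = 0.00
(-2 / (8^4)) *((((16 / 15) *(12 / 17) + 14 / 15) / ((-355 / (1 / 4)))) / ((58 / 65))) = 559 / 860233728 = 0.00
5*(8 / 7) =40 / 7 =5.71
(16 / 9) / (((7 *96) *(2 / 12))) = 1 / 63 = 0.02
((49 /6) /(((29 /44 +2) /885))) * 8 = 2544080 /117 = 21744.27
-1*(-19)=19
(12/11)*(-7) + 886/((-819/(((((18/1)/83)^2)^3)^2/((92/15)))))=-18792546045247189039540688772/2460928648167195067295136703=-7.64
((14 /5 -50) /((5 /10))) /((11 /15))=-1416 /11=-128.73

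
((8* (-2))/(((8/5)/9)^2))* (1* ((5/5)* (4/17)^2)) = -8100/289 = -28.03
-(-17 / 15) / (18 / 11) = 187 / 270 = 0.69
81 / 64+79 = 5137 / 64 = 80.27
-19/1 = -19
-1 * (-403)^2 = -162409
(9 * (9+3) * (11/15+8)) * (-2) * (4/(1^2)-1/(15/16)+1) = -185496/25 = -7419.84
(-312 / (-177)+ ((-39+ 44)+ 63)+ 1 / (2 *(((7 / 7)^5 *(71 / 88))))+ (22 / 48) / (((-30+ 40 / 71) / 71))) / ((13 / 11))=14556488881 / 248323920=58.62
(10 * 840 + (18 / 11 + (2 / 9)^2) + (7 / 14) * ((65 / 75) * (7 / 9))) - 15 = 74728373 / 8910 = 8387.02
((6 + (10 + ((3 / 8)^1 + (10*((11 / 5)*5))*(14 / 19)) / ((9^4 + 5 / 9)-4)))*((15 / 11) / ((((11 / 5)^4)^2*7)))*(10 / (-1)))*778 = -1637027131083984375 / 37016920916098508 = -44.22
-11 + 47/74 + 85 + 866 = 69607/74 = 940.64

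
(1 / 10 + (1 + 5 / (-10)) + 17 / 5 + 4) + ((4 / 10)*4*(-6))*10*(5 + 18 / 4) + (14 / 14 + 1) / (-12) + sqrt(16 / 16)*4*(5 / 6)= -5405 / 6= -900.83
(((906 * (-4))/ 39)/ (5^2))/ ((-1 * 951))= 1208/ 309075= 0.00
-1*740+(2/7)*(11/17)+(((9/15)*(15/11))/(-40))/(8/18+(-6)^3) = -739.82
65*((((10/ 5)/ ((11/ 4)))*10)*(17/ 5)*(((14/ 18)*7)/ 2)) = 433160/ 99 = 4375.35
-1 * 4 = -4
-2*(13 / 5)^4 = -57122 / 625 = -91.40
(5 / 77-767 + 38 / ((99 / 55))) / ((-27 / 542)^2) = -151833685984 / 505197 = -300543.52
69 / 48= 23 / 16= 1.44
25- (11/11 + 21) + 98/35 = 29/5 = 5.80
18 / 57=0.32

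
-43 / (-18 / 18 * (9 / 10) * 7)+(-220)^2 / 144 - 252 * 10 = -137155 / 63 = -2177.06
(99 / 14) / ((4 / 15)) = 1485 / 56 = 26.52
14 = 14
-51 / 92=-0.55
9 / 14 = 0.64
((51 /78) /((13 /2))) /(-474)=-17 /80106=-0.00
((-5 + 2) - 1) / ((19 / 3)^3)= -108 / 6859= -0.02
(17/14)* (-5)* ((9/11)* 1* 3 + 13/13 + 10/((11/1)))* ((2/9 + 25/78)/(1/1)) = -14.38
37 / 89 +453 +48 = 44626 / 89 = 501.42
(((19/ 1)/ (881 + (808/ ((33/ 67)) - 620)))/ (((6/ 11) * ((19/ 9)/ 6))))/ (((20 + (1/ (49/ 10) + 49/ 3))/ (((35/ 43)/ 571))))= 0.00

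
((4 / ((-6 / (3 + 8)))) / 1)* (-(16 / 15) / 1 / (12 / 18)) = 176 / 15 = 11.73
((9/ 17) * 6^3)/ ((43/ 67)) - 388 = -153380/ 731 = -209.82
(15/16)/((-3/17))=-85/16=-5.31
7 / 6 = 1.17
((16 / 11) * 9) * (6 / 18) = 48 / 11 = 4.36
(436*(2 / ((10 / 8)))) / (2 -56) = -1744 / 135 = -12.92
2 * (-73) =-146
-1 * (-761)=761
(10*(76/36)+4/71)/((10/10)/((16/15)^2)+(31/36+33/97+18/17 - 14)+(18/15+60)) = 28549598720/67894793771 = 0.42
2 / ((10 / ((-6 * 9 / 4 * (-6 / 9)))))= 9 / 5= 1.80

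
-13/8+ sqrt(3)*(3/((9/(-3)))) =-sqrt(3) - 13/8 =-3.36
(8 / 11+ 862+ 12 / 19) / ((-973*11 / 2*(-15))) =360884 / 33553905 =0.01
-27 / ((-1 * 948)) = 0.03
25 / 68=0.37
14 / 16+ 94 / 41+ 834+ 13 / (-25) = 6860511 / 8200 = 836.65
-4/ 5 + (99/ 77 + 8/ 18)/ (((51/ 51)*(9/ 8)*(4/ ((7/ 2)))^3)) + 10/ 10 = 31889/ 25920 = 1.23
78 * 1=78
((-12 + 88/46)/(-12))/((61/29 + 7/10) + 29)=16820/636387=0.03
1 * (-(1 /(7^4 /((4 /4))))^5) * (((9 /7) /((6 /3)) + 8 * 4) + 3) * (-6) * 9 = 13473 /558545864083284007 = 0.00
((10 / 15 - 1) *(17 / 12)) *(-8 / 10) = 17 / 45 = 0.38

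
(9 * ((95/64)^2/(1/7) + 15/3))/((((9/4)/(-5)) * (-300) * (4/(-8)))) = -5577/2048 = -2.72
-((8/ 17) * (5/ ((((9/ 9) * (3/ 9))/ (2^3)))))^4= -849346560000/ 83521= -10169257.55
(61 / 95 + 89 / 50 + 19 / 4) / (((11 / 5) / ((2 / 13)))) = 13627 / 27170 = 0.50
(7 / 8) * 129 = 903 / 8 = 112.88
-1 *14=-14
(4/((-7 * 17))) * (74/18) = -148/1071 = -0.14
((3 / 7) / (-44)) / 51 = -0.00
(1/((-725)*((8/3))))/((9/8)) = -0.00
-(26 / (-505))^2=-676 / 255025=-0.00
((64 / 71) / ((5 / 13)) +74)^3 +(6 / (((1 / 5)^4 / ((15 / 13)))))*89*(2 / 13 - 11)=-28216063902893598 / 7560869875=-3731854.19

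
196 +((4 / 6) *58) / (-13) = 7528 / 39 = 193.03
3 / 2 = 1.50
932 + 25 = 957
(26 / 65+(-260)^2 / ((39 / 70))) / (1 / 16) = 29120096 / 15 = 1941339.73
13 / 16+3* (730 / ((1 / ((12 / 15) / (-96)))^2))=463 / 480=0.96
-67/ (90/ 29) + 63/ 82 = -38414/ 1845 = -20.82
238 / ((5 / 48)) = 11424 / 5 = 2284.80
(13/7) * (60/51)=260/119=2.18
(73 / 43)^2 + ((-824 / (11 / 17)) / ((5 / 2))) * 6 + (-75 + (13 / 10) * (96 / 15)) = -3120.09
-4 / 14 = -0.29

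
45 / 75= 3 / 5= 0.60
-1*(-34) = 34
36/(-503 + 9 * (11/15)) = -90/1241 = -0.07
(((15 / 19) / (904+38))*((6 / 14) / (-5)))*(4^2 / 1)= -24 / 20881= -0.00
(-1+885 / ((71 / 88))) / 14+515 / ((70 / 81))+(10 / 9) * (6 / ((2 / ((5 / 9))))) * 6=3065429 / 4473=685.32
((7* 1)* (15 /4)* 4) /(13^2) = 105 /169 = 0.62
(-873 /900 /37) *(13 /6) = -1261 /22200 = -0.06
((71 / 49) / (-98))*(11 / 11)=-0.01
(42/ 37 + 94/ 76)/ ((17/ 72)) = 10.05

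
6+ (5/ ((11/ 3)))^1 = 81/ 11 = 7.36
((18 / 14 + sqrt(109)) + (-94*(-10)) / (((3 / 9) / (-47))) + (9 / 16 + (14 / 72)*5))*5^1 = -667987385 / 1008 + 5*sqrt(109) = -662633.70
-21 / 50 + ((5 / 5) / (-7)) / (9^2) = -11957 / 28350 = -0.42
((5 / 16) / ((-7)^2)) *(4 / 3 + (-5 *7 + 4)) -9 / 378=-0.21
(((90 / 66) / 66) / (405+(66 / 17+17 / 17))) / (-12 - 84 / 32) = -85 / 24661494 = -0.00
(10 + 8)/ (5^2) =18/ 25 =0.72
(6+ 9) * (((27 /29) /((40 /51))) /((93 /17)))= 23409 /7192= 3.25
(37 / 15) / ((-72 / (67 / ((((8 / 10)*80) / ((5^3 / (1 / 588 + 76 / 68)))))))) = -770525 / 192384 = -4.01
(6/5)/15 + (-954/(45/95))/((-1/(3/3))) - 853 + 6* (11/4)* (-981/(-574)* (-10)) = 12614873/14350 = 879.09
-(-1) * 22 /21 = 22 /21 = 1.05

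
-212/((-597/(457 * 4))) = 649.14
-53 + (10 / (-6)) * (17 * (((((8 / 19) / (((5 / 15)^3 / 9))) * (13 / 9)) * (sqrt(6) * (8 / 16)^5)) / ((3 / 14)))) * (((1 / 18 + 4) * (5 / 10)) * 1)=-564655 * sqrt(6) / 456 - 53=-3086.15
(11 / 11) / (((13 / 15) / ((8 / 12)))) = 10 / 13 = 0.77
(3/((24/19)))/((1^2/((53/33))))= 1007/264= 3.81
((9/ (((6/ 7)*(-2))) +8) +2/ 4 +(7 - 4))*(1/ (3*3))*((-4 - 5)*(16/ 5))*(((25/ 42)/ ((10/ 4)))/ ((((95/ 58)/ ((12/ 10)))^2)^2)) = -19554905088/ 14253859375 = -1.37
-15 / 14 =-1.07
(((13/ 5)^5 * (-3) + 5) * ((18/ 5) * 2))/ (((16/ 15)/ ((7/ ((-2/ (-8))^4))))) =-13284480384/ 3125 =-4251033.72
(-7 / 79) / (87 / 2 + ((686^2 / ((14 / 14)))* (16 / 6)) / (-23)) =966 / 594359107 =0.00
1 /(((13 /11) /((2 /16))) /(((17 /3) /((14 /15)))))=0.64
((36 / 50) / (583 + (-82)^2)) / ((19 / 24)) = 432 / 3470825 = 0.00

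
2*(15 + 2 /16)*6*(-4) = -726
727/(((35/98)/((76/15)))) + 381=802103/75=10694.71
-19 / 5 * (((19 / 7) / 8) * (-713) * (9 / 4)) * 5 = 2316537 / 224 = 10341.68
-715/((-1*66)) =65/6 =10.83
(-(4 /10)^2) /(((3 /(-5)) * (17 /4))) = 16 /255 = 0.06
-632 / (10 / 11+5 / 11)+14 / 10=-6931 / 15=-462.07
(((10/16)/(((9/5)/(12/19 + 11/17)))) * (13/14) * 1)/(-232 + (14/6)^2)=-19175/10537552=-0.00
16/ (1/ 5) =80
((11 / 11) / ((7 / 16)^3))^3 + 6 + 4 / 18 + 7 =623277369857 / 363182463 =1716.15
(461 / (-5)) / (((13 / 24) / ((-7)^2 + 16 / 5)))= -2887704 / 325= -8885.24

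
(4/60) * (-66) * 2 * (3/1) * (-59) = 7788/5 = 1557.60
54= 54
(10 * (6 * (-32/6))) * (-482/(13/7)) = 1079680/13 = 83052.31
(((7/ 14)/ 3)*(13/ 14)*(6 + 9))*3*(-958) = -93405/ 14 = -6671.79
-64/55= -1.16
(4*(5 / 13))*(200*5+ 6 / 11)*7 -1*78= 1529686 / 143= 10697.10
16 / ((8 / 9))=18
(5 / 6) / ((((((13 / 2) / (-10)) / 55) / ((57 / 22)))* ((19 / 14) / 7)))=-12250 / 13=-942.31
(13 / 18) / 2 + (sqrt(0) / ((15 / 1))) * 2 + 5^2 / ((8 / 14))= 397 / 9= 44.11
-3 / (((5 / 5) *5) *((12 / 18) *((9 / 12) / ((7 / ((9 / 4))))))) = -56 / 15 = -3.73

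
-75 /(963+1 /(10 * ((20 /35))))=-3000 /38527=-0.08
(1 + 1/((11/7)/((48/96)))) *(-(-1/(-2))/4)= -29/176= -0.16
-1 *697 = -697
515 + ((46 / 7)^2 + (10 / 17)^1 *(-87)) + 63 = 474816 / 833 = 570.01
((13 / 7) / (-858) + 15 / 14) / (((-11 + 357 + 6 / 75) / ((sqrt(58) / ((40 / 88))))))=1235 * sqrt(58) / 181692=0.05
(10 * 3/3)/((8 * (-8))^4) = 5/8388608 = 0.00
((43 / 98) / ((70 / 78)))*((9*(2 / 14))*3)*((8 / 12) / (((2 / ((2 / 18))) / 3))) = 0.21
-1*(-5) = 5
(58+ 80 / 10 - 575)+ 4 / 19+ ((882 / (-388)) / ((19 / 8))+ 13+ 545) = 88931 / 1843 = 48.25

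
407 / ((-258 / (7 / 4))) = -2849 / 1032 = -2.76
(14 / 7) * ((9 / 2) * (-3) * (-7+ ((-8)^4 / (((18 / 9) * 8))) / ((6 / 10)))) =-11331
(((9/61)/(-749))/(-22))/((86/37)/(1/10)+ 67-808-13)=-333/27177462004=-0.00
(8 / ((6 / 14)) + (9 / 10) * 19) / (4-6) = -1073 / 60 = -17.88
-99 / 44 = -9 / 4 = -2.25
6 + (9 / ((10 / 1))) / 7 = 429 / 70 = 6.13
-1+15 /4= 2.75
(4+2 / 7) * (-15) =-450 / 7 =-64.29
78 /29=2.69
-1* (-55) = 55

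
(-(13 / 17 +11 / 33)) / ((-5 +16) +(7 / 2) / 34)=-224 / 2265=-0.10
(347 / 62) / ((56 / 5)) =1735 / 3472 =0.50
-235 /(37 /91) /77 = -3055 /407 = -7.51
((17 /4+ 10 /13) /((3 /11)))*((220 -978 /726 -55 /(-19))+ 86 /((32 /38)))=517909869 /86944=5956.82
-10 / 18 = -5 / 9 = -0.56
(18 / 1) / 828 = 1 / 46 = 0.02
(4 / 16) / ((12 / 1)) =1 / 48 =0.02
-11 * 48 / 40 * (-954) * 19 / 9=132924 / 5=26584.80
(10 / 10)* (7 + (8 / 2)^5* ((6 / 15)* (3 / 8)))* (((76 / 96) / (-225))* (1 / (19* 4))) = -803 / 108000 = -0.01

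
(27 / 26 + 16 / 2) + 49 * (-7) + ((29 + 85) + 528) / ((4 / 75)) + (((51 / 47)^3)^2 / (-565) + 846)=993588603931681027 / 79173336591505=12549.54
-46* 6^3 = -9936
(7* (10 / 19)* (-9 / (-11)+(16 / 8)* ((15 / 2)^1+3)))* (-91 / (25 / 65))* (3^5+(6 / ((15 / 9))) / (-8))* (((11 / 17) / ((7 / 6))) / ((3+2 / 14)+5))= -1928214288 / 6137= -314194.93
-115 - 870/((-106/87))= 31750/53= 599.06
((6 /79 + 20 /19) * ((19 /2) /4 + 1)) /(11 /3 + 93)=68607 /1741160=0.04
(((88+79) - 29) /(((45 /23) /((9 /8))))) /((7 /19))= 30153 /140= 215.38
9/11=0.82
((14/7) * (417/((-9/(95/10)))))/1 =-2641/3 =-880.33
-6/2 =-3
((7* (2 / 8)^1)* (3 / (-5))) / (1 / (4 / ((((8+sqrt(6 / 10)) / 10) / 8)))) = -13440 / 317+336* sqrt(15) / 317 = -38.29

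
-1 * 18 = -18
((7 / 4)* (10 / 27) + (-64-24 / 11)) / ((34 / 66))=-38927 / 306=-127.21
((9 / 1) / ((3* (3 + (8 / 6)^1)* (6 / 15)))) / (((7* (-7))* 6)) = -15 / 2548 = -0.01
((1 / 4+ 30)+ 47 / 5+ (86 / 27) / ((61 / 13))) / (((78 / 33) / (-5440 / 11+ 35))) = -34437019 / 4392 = -7840.85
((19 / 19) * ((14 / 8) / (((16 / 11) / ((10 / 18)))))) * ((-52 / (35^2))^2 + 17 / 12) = 280973803 / 296352000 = 0.95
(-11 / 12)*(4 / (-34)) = 0.11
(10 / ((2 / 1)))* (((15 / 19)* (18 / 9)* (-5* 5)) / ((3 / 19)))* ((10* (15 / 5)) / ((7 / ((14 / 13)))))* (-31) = 2325000 / 13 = 178846.15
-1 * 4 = -4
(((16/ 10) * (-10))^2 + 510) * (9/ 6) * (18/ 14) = 10341/ 7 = 1477.29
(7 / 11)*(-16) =-112 / 11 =-10.18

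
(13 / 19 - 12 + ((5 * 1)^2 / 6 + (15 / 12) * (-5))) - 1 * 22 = -8071 / 228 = -35.40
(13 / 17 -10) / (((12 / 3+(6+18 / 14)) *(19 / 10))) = -0.43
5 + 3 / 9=16 / 3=5.33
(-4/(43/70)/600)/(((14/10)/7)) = -7/129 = -0.05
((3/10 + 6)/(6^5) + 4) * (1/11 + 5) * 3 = 241969/3960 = 61.10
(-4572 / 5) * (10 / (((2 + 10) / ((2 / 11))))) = -1524 / 11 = -138.55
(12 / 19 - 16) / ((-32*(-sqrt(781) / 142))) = -73*sqrt(781) / 836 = -2.44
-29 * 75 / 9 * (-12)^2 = -34800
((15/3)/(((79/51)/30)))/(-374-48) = -3825/16669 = -0.23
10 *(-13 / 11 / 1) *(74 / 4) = -2405 / 11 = -218.64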